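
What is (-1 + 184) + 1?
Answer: 184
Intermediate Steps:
(-1 + 184) + 1 = 183 + 1 = 184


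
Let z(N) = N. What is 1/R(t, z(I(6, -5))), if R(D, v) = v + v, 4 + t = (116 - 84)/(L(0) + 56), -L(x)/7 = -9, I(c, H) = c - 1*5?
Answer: ½ ≈ 0.50000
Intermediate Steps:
I(c, H) = -5 + c (I(c, H) = c - 5 = -5 + c)
L(x) = 63 (L(x) = -7*(-9) = 63)
t = -444/119 (t = -4 + (116 - 84)/(63 + 56) = -4 + 32/119 = -444/119 ≈ -3.7311)
R(D, v) = 2*v
1/R(t, z(I(6, -5))) = 1/(2*(-5 + 6)) = 1/(2*1) = 1/2 = ½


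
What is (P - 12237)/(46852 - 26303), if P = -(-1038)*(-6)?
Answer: -18465/20549 ≈ -0.89858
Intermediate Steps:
P = -6228 (P = -173*36 = -6228)
(P - 12237)/(46852 - 26303) = (-6228 - 12237)/(46852 - 26303) = -18465/20549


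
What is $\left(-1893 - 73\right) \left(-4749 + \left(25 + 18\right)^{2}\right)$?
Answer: $5701400$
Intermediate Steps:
$\left(-1893 - 73\right) \left(-4749 + \left(25 + 18\right)^{2}\right) = \left(-1893 - 73\right) \left(-4749 + 43^{2}\right) = \left(-1893 - 73\right) \left(-4749 + 1849\right) = \left(-1966\right) \left(-2900\right) = 5701400$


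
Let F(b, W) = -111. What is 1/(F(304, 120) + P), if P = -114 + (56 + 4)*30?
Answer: 1/1575 ≈ 0.00063492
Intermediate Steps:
P = 1686 (P = -114 + 60*30 = -114 + 1800 = 1686)
1/(F(304, 120) + P) = 1/(-111 + 1686) = 1/1575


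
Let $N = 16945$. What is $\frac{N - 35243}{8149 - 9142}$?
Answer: $\frac{18298}{993} \approx 18.427$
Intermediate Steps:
$\frac{N - 35243}{8149 - 9142} = \frac{16945 - 35243}{8149 - 9142} = - \frac{18298}{-993} = \left(-18298\right) \left(- \frac{1}{993}\right) = \frac{18298}{993}$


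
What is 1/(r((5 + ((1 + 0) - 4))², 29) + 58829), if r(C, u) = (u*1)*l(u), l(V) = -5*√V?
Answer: 58829/3460241516 + 145*√29/3460241516 ≈ 1.7227e-5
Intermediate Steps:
r(C, u) = -5*u^(3/2) (r(C, u) = (u*1)*(-5*√u) = u*(-5*√u) = -5*u^(3/2))
1/(r((5 + ((1 + 0) - 4))², 29) + 58829) = 1/(-145*√29 + 58829) = 1/(58829 - 145*√29)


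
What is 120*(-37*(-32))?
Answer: 142080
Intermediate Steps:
120*(-37*(-32)) = 120*1184 = 142080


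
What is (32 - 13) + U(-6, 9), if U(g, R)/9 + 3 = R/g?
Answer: -43/2 ≈ -21.500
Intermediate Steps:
U(g, R) = -27 + 9*R/g (U(g, R) = -27 + 9*(R/g) = -27 + 9*R/g)
(32 - 13) + U(-6, 9) = (32 - 13) + (-27 + 9*9/(-6)) = 19 + (-27 + 9*9*(-1/6)) = 19 + (-27 - 27/2) = 19 - 81/2 = -43/2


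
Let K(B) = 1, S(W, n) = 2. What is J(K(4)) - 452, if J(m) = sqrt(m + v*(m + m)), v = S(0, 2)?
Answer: -452 + sqrt(5) ≈ -449.76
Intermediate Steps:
v = 2
J(m) = sqrt(5)*sqrt(m) (J(m) = sqrt(m + 2*(m + m)) = sqrt(m + 2*(2*m)) = sqrt(m + 4*m) = sqrt(5*m) = sqrt(5)*sqrt(m))
J(K(4)) - 452 = sqrt(5)*sqrt(1) - 452 = sqrt(5)*1 - 452 = sqrt(5) - 452 = -452 + sqrt(5)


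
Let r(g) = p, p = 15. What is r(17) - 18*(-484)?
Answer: 8727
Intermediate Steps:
r(g) = 15
r(17) - 18*(-484) = 15 - 18*(-484) = 15 + 8712 = 8727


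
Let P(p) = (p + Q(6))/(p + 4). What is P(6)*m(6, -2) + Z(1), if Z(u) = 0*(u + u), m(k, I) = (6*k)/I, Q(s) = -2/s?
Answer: -51/5 ≈ -10.200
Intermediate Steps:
P(p) = (-⅓ + p)/(4 + p) (P(p) = (p - 2/6)/(p + 4) = (p - 2*⅙)/(4 + p) = (p - ⅓)/(4 + p) = (-⅓ + p)/(4 + p))
m(k, I) = 6*k/I
Z(u) = 0 (Z(u) = 0*(2*u) = 0)
P(6)*m(6, -2) + Z(1) = ((-⅓ + 6)/(4 + 6))*(6*6/(-2)) + 0 = ((17/3)/10)*(6*6*(-½)) + 0 = ((⅒)*(17/3))*(-18) + 0 = (17/30)*(-18) + 0 = -51/5 + 0 = -51/5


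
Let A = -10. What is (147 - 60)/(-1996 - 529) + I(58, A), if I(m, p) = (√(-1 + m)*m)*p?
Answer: -87/2525 - 580*√57 ≈ -4378.9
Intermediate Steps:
I(m, p) = m*p*√(-1 + m) (I(m, p) = (m*√(-1 + m))*p = m*p*√(-1 + m))
(147 - 60)/(-1996 - 529) + I(58, A) = (147 - 60)/(-1996 - 529) + 58*(-10)*√(-1 + 58) = 87/(-2525) + 58*(-10)*√57 = 87*(-1/2525) - 580*√57 = -87/2525 - 580*√57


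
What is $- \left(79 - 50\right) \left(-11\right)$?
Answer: $319$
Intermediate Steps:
$- \left(79 - 50\right) \left(-11\right) = - 29 \left(-11\right) = \left(-1\right) \left(-319\right) = 319$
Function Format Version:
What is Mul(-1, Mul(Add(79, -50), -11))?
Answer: 319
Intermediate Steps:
Mul(-1, Mul(Add(79, -50), -11)) = Mul(-1, Mul(29, -11)) = Mul(-1, -319) = 319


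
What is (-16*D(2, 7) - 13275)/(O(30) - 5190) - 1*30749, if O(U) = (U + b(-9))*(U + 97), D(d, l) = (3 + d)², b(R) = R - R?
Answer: -8483989/276 ≈ -30739.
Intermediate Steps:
b(R) = 0
O(U) = U*(97 + U) (O(U) = (U + 0)*(U + 97) = U*(97 + U))
(-16*D(2, 7) - 13275)/(O(30) - 5190) - 1*30749 = (-16*(3 + 2)² - 13275)/(30*(97 + 30) - 5190) - 1*30749 = (-16*5² - 13275)/(30*127 - 5190) - 30749 = (-16*25 - 13275)/(3810 - 5190) - 30749 = (-400 - 13275)/(-1380) - 30749 = -13675*(-1/1380) - 30749 = 2735/276 - 30749 = -8483989/276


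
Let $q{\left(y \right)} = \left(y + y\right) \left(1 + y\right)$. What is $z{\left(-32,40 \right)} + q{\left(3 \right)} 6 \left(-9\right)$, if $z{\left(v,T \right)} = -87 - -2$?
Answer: $-1381$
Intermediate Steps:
$q{\left(y \right)} = 2 y \left(1 + y\right)$
$z{\left(v,T \right)} = -85$ ($z{\left(v,T \right)} = -87 + 2 = -85$)
$z{\left(-32,40 \right)} + q{\left(3 \right)} 6 \left(-9\right) = -85 + 2 \cdot 3 \left(1 + 3\right) 6 \left(-9\right) = -85 + 2 \cdot 3 \cdot 4 \cdot 6 \left(-9\right) = -85 + 24 \cdot 6 \left(-9\right) = -85 + 144 \left(-9\right) = -85 - 1296 = -1381$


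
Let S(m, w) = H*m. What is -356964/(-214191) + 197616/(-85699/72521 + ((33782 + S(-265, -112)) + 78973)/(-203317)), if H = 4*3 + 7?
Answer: -208033500296147515100/1801776527117091 ≈ -1.1546e+5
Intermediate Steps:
H = 19 (H = 12 + 7 = 19)
S(m, w) = 19*m
-356964/(-214191) + 197616/(-85699/72521 + ((33782 + S(-265, -112)) + 78973)/(-203317)) = -356964/(-214191) + 197616/(-85699/72521 + ((33782 + 19*(-265)) + 78973)/(-203317)) = -356964*(-1/214191) + 197616/(-85699*1/72521 + ((33782 - 5035) + 78973)*(-1/203317)) = 118988/71397 + 197616/(-85699/72521 + (28747 + 78973)*(-1/203317)) = 118988/71397 + 197616/(-85699/72521 + 107720*(-1/203317)) = 118988/71397 + 197616/(-85699/72521 - 107720/203317) = 118988/71397 + 197616/(-25236025703/14744752157) = 118988/71397 + 197616*(-14744752157/25236025703) = 118988/71397 - 2913798942257712/25236025703 = -208033500296147515100/1801776527117091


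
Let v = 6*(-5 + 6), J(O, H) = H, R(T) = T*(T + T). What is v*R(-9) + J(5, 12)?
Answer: 984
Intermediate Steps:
R(T) = 2*T² (R(T) = T*(2*T) = 2*T²)
v = 6 (v = 6*1 = 6)
v*R(-9) + J(5, 12) = 6*(2*(-9)²) + 12 = 6*(2*81) + 12 = 6*162 + 12 = 972 + 12 = 984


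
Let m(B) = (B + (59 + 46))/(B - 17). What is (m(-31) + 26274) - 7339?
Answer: 454403/24 ≈ 18933.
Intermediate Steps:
m(B) = (105 + B)/(-17 + B) (m(B) = (B + 105)/(-17 + B) = (105 + B)/(-17 + B))
(m(-31) + 26274) - 7339 = ((105 - 31)/(-17 - 31) + 26274) - 7339 = (74/(-48) + 26274) - 7339 = (-1/48*74 + 26274) - 7339 = (-37/24 + 26274) - 7339 = 630539/24 - 7339 = 454403/24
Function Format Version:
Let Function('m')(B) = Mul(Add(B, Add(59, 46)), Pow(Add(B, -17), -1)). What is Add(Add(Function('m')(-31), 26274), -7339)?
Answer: Rational(454403, 24) ≈ 18933.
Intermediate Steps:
Function('m')(B) = Mul(Pow(Add(-17, B), -1), Add(105, B)) (Function('m')(B) = Mul(Add(B, 105), Pow(Add(-17, B), -1)) = Mul(Add(105, B), Pow(Add(-17, B), -1)) = Mul(Pow(Add(-17, B), -1), Add(105, B)))
Add(Add(Function('m')(-31), 26274), -7339) = Add(Add(Mul(Pow(Add(-17, -31), -1), Add(105, -31)), 26274), -7339) = Add(Add(Mul(Pow(-48, -1), 74), 26274), -7339) = Add(Add(Mul(Rational(-1, 48), 74), 26274), -7339) = Add(Add(Rational(-37, 24), 26274), -7339) = Add(Rational(630539, 24), -7339) = Rational(454403, 24)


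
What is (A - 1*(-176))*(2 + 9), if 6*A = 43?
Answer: 12089/6 ≈ 2014.8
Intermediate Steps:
A = 43/6 (A = (⅙)*43 = 43/6 ≈ 7.1667)
(A - 1*(-176))*(2 + 9) = (43/6 - 1*(-176))*(2 + 9) = (43/6 + 176)*11 = (1099/6)*11 = 12089/6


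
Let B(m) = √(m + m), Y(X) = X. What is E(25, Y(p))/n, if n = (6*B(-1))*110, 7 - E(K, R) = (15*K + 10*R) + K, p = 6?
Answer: 151*I*√2/440 ≈ 0.48533*I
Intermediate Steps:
B(m) = √2*√m (B(m) = √(2*m) = √2*√m)
E(K, R) = 7 - 16*K - 10*R (E(K, R) = 7 - ((15*K + 10*R) + K) = 7 - ((10*R + 15*K) + K) = 7 - (10*R + 16*K) = 7 + (-16*K - 10*R) = 7 - 16*K - 10*R)
n = 660*I*√2 (n = (6*(√2*√(-1)))*110 = (6*(√2*I))*110 = (6*(I*√2))*110 = (6*I*√2)*110 = 660*I*√2 ≈ 933.38*I)
E(25, Y(p))/n = (7 - 16*25 - 10*6)/((660*I*√2)) = (7 - 400 - 60)*(-I*√2/1320) = -(-151)*I*√2/440 = 151*I*√2/440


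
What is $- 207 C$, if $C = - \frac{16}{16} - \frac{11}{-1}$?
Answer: $-2070$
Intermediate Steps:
$C = 10$ ($C = \left(-16\right) \frac{1}{16} - -11 = -1 + 11 = 10$)
$- 207 C = \left(-207\right) 10 = -2070$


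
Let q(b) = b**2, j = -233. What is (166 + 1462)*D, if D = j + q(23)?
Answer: 481888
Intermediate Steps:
D = 296 (D = -233 + 23**2 = -233 + 529 = 296)
(166 + 1462)*D = (166 + 1462)*296 = 1628*296 = 481888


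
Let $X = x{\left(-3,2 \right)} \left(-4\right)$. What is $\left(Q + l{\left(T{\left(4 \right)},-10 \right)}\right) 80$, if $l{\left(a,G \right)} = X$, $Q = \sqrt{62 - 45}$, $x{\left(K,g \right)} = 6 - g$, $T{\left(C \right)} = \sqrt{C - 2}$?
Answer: $-1280 + 80 \sqrt{17} \approx -950.15$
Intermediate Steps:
$T{\left(C \right)} = \sqrt{-2 + C}$ ($T{\left(C \right)} = \sqrt{C - 2} = \sqrt{-2 + C}$)
$Q = \sqrt{17} \approx 4.1231$
$X = -16$ ($X = \left(6 - 2\right) \left(-4\right) = 4 \left(-4\right) = -16$)
$l{\left(a,G \right)} = -16$
$\left(Q + l{\left(T{\left(4 \right)},-10 \right)}\right) 80 = \left(\sqrt{17} - 16\right) 80 = \left(-16 + \sqrt{17}\right) 80 = -1280 + 80 \sqrt{17}$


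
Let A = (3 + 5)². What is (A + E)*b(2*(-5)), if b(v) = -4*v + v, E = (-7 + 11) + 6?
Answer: 2220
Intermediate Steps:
E = 10 (E = 4 + 6 = 10)
A = 64 (A = 8² = 64)
b(v) = -3*v
(A + E)*b(2*(-5)) = (64 + 10)*(-6*(-5)) = 74*(-3*(-10)) = 74*30 = 2220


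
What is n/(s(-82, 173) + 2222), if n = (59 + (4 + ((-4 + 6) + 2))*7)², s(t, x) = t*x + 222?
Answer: -13225/11742 ≈ -1.1263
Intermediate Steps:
s(t, x) = 222 + t*x
n = 13225 (n = (59 + (4 + (2 + 2))*7)² = (59 + (4 + 4)*7)² = (59 + 8*7)² = (59 + 56)² = 115² = 13225)
n/(s(-82, 173) + 2222) = 13225/((222 - 82*173) + 2222) = 13225/((222 - 14186) + 2222) = 13225/(-13964 + 2222) = 13225/(-11742) = 13225*(-1/11742) = -13225/11742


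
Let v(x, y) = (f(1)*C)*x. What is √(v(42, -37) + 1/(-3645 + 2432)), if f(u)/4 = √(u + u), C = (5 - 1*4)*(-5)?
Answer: √(-1213 - 1235949960*√2)/1213 ≈ 34.466*I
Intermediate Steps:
C = -5 (C = (5 - 4)*(-5) = 1*(-5) = -5)
f(u) = 4*√2*√u (f(u) = 4*√(u + u) = 4*√(2*u) = 4*(√2*√u) = 4*√2*√u)
v(x, y) = -20*x*√2 (v(x, y) = ((4*√2*√1)*(-5))*x = ((4*√2*1)*(-5))*x = ((4*√2)*(-5))*x = (-20*√2)*x = -20*x*√2)
√(v(42, -37) + 1/(-3645 + 2432)) = √(-20*42*√2 + 1/(-3645 + 2432)) = √(-840*√2 + 1/(-1213)) = √(-840*√2 - 1/1213) = √(-1/1213 - 840*√2)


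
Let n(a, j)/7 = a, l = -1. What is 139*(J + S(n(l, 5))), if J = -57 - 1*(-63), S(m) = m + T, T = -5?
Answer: -834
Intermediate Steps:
n(a, j) = 7*a
S(m) = -5 + m (S(m) = m - 5 = -5 + m)
J = 6 (J = -57 + 63 = 6)
139*(J + S(n(l, 5))) = 139*(6 + (-5 + 7*(-1))) = 139*(6 + (-5 - 7)) = 139*(6 - 12) = 139*(-6) = -834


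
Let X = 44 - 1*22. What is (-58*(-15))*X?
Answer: 19140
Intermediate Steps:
X = 22 (X = 44 - 22 = 22)
(-58*(-15))*X = -58*(-15)*22 = 870*22 = 19140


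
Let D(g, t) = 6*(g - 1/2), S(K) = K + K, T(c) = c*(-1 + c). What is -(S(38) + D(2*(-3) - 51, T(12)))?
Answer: 269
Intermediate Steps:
S(K) = 2*K
D(g, t) = -3 + 6*g (D(g, t) = 6*(g - 1*½) = 6*(g - ½) = 6*(-½ + g) = -3 + 6*g)
-(S(38) + D(2*(-3) - 51, T(12))) = -(2*38 + (-3 + 6*(2*(-3) - 51))) = -(76 + (-3 + 6*(-6 - 51))) = -(76 + (-3 + 6*(-57))) = -(76 + (-3 - 342)) = -(76 - 345) = -1*(-269) = 269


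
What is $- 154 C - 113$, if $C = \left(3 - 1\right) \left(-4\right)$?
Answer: $1119$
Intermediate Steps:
$C = -8$ ($C = 2 \left(-4\right) = -8$)
$- 154 C - 113 = \left(-154\right) \left(-8\right) - 113 = 1232 - 113 = 1119$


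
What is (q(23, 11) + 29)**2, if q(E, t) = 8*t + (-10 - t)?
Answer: 9216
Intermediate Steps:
q(E, t) = -10 + 7*t
(q(23, 11) + 29)**2 = ((-10 + 7*11) + 29)**2 = ((-10 + 77) + 29)**2 = (67 + 29)**2 = 96**2 = 9216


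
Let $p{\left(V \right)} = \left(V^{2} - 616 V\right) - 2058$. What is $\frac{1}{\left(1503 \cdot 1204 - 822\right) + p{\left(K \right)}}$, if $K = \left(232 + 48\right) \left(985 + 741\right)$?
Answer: $\frac{1}{233263664652} \approx 4.287 \cdot 10^{-12}$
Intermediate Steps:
$K = 483280$ ($K = 280 \cdot 1726 = 483280$)
$p{\left(V \right)} = -2058 + V^{2} - 616 V$
$\frac{1}{\left(1503 \cdot 1204 - 822\right) + p{\left(K \right)}} = \frac{1}{\left(1503 \cdot 1204 - 822\right) - \left(297702538 - 233559558400\right)} = \frac{1}{\left(1809612 - 822\right) - -233261855862} = \frac{1}{1808790 + 233261855862} = \frac{1}{233263664652}$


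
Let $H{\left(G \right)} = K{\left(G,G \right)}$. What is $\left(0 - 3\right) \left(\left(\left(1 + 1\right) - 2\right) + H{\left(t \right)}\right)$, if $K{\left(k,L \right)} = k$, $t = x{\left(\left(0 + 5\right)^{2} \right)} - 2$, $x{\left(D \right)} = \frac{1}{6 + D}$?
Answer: $\frac{183}{31} \approx 5.9032$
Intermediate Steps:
$t = - \frac{61}{31}$ ($t = \frac{1}{6 + \left(0 + 5\right)^{2}} - 2 = \frac{1}{6 + 5^{2}} - 2 = \frac{1}{6 + 25} - 2 = \frac{1}{31} - 2 = - \frac{61}{31} \approx -1.9677$)
$H{\left(G \right)} = G$
$\left(0 - 3\right) \left(\left(\left(1 + 1\right) - 2\right) + H{\left(t \right)}\right) = \left(0 - 3\right) \left(\left(\left(1 + 1\right) - 2\right) - \frac{61}{31}\right) = \left(0 - 3\right) \left(\left(2 - 2\right) - \frac{61}{31}\right) = - 3 \left(0 - \frac{61}{31}\right) = \left(-3\right) \left(- \frac{61}{31}\right) = \frac{183}{31}$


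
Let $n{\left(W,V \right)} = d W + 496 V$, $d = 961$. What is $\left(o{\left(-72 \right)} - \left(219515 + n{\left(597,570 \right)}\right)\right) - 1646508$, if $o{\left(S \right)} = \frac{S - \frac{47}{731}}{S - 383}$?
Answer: $- \frac{905503755621}{332605} \approx -2.7225 \cdot 10^{6}$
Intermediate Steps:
$o{\left(S \right)} = \frac{- \frac{47}{731} + S}{-383 + S}$ ($o{\left(S \right)} = \frac{S - \frac{47}{731}}{-383 + S} = \frac{- \frac{47}{731} + S}{-383 + S}$)
$n{\left(W,V \right)} = 496 V + 961 W$ ($n{\left(W,V \right)} = 961 W + 496 V = 496 V + 961 W$)
$\left(o{\left(-72 \right)} - \left(219515 + n{\left(597,570 \right)}\right)\right) - 1646508 = \left(\frac{- \frac{47}{731} - 72}{-383 - 72} - \left(219515 + 282720 + 573717\right)\right) - 1646508 = \left(\frac{1}{-455} \left(- \frac{52679}{731}\right) - 1075952\right) - 1646508 = \left(\left(- \frac{1}{455}\right) \left(- \frac{52679}{731}\right) - 1075952\right) - 1646508 = \left(\frac{52679}{332605} - 1075952\right) - 1646508 = - \frac{357866962281}{332605} - 1646508 = - \frac{905503755621}{332605}$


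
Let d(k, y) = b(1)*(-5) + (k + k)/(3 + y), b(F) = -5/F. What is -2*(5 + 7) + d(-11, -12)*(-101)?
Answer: -25163/9 ≈ -2795.9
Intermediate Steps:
d(k, y) = 25 + 2*k/(3 + y) (d(k, y) = -5/1*(-5) + (k + k)/(3 + y) = -5*1*(-5) + (2*k)/(3 + y) = -5*(-5) + 2*k/(3 + y) = 25 + 2*k/(3 + y))
-2*(5 + 7) + d(-11, -12)*(-101) = -2*(5 + 7) + ((75 + 2*(-11) + 25*(-12))/(3 - 12))*(-101) = -2*12 + ((75 - 22 - 300)/(-9))*(-101) = -24 - ⅑*(-247)*(-101) = -24 + (247/9)*(-101) = -24 - 24947/9 = -25163/9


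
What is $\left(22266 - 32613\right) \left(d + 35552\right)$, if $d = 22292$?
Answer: $-598511868$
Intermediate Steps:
$\left(22266 - 32613\right) \left(d + 35552\right) = \left(22266 - 32613\right) \left(22292 + 35552\right) = \left(-10347\right) 57844 = -598511868$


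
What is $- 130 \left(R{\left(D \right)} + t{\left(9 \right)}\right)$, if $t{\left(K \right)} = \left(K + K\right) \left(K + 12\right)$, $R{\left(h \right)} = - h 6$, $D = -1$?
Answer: $-49920$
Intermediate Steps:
$R{\left(h \right)} = - 6 h$
$t{\left(K \right)} = 2 K \left(12 + K\right)$
$- 130 \left(R{\left(D \right)} + t{\left(9 \right)}\right) = - 130 \left(\left(-6\right) \left(-1\right) + 2 \cdot 9 \left(12 + 9\right)\right) = - 130 \left(6 + 2 \cdot 9 \cdot 21\right) = - 130 \left(6 + 378\right) = \left(-130\right) 384 = -49920$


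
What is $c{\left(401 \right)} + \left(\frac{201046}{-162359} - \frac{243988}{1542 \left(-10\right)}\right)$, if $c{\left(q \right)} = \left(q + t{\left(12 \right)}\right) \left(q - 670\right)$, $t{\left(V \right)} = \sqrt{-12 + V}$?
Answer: $- \frac{67505425573612}{625893945} \approx -1.0785 \cdot 10^{5}$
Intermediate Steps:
$c{\left(q \right)} = q \left(-670 + q\right)$ ($c{\left(q \right)} = \left(q + \sqrt{-12 + 12}\right) \left(q - 670\right) = \left(q + \sqrt{0}\right) \left(-670 + q\right) = \left(q + 0\right) \left(-670 + q\right) = q \left(-670 + q\right)$)
$c{\left(401 \right)} + \left(\frac{201046}{-162359} - \frac{243988}{1542 \left(-10\right)}\right) = 401 \left(-670 + 401\right) + \left(\frac{201046}{-162359} - \frac{243988}{1542 \left(-10\right)}\right) = 401 \left(-269\right) - \left(\frac{201046}{162359} + \frac{243988}{-15420}\right) = -107869 - - \frac{9128379593}{625893945} = -107869 + \left(- \frac{201046}{162359} + \frac{60997}{3855}\right) = -107869 + \frac{9128379593}{625893945} = - \frac{67505425573612}{625893945}$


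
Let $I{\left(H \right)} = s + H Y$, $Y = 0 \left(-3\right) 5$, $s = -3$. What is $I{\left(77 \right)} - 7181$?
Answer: $-7184$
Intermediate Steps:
$Y = 0$ ($Y = 0 \cdot 5 = 0$)
$I{\left(H \right)} = -3$ ($I{\left(H \right)} = -3 + H 0 = -3 + 0 = -3$)
$I{\left(77 \right)} - 7181 = -3 - 7181 = -7184$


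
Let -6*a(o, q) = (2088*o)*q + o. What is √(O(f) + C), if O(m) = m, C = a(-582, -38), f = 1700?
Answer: I*√7694571 ≈ 2773.9*I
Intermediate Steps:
a(o, q) = -o/6 - 348*o*q (a(o, q) = -((2088*o)*q + o)/6 = -(2088*o*q + o)/6 = -(o + 2088*o*q)/6 = -o/6 - 348*o*q)
C = -7696271 (C = -⅙*(-582)*(1 + 2088*(-38)) = -⅙*(-582)*(1 - 79344) = -⅙*(-582)*(-79343) = -7696271)
√(O(f) + C) = √(1700 - 7696271) = √(-7694571) = I*√7694571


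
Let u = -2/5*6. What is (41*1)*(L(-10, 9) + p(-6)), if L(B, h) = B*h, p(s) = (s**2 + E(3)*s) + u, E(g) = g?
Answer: -15252/5 ≈ -3050.4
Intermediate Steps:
u = -12/5 (u = -2*1/5*6 = -2/5*6 = -12/5 ≈ -2.4000)
p(s) = -12/5 + s**2 + 3*s (p(s) = (s**2 + 3*s) - 12/5 = -12/5 + s**2 + 3*s)
(41*1)*(L(-10, 9) + p(-6)) = (41*1)*(-10*9 + (-12/5 + (-6)**2 + 3*(-6))) = 41*(-90 + (-12/5 + 36 - 18)) = 41*(-90 + 78/5) = 41*(-372/5) = -15252/5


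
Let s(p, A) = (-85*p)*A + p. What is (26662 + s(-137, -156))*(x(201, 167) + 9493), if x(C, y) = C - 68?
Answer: -17231454470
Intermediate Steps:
x(C, y) = -68 + C
s(p, A) = p - 85*A*p (s(p, A) = -85*A*p + p = p - 85*A*p)
(26662 + s(-137, -156))*(x(201, 167) + 9493) = (26662 - 137*(1 - 85*(-156)))*((-68 + 201) + 9493) = (26662 - 137*(1 + 13260))*(133 + 9493) = (26662 - 137*13261)*9626 = (26662 - 1816757)*9626 = -1790095*9626 = -17231454470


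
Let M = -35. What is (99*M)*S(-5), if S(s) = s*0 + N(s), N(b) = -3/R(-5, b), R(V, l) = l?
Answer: -2079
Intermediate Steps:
N(b) = -3/b
S(s) = -3/s (S(s) = s*0 - 3/s = 0 - 3/s = -3/s)
(99*M)*S(-5) = (99*(-35))*(-3/(-5)) = -(-10395)*(-1)/5 = -3465*3/5 = -2079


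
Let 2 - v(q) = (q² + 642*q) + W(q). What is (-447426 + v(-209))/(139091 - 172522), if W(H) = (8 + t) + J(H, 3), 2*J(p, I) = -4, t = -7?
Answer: 356926/33431 ≈ 10.676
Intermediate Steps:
J(p, I) = -2 (J(p, I) = (½)*(-4) = -2)
W(H) = -1 (W(H) = (8 - 7) - 2 = 1 - 2 = -1)
v(q) = 3 - q² - 642*q (v(q) = 2 - ((q² + 642*q) - 1) = 2 - (-1 + q² + 642*q) = 2 + (1 - q² - 642*q) = 3 - q² - 642*q)
(-447426 + v(-209))/(139091 - 172522) = (-447426 + (3 - 1*(-209)² - 642*(-209)))/(139091 - 172522) = (-447426 + (3 - 1*43681 + 134178))/(-33431) = (-447426 + (3 - 43681 + 134178))*(-1/33431) = (-447426 + 90500)*(-1/33431) = -356926*(-1/33431) = 356926/33431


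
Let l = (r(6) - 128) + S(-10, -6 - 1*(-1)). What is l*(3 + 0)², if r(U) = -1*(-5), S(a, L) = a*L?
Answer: -657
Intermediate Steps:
S(a, L) = L*a
r(U) = 5
l = -73 (l = (5 - 128) + (-6 - 1*(-1))*(-10) = -123 + (-6 + 1)*(-10) = -123 - 5*(-10) = -123 + 50 = -73)
l*(3 + 0)² = -73*(3 + 0)² = -73*3² = -73*9 = -657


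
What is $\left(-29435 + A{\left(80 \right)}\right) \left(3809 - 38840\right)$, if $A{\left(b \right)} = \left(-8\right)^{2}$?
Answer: $1028895501$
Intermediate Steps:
$A{\left(b \right)} = 64$
$\left(-29435 + A{\left(80 \right)}\right) \left(3809 - 38840\right) = \left(-29435 + 64\right) \left(3809 - 38840\right) = \left(-29371\right) \left(-35031\right) = 1028895501$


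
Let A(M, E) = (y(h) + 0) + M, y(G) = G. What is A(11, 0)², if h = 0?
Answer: 121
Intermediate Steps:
A(M, E) = M (A(M, E) = (0 + 0) + M = 0 + M = M)
A(11, 0)² = 11² = 121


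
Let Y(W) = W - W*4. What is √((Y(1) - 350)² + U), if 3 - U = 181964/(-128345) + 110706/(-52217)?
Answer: √5596982368104282927064370/6701790865 ≈ 353.01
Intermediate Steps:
Y(W) = -3*W (Y(W) = W - 4*W = -3*W)
U = 43815548353/6701790865 (U = 3 - (181964/(-128345) + 110706/(-52217)) = 3 - (181964*(-1/128345) + 110706*(-1/52217)) = 3 - (-181964/128345 - 110706/52217) = 3 - 1*(-23710175758/6701790865) = 3 + 23710175758/6701790865 = 43815548353/6701790865 ≈ 6.5379)
√((Y(1) - 350)² + U) = √((-3*1 - 350)² + 43815548353/6701790865) = √((-3 - 350)² + 43815548353/6701790865) = √((-353)² + 43815548353/6701790865) = √(124609 + 43815548353/6701790865) = √(835147273445138/6701790865) = √5596982368104282927064370/6701790865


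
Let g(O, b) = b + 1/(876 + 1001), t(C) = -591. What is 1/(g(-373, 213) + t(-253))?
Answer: -1877/709505 ≈ -0.0026455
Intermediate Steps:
g(O, b) = 1/1877 + b (g(O, b) = b + 1/1877 = 1/1877 + b)
1/(g(-373, 213) + t(-253)) = 1/((1/1877 + 213) - 591) = 1/(399802/1877 - 591) = 1/(-709505/1877) = -1877/709505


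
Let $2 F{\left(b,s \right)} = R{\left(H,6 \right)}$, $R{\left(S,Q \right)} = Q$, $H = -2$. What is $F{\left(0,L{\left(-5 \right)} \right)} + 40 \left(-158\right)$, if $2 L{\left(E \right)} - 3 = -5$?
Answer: $-6317$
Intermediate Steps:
$L{\left(E \right)} = -1$ ($L{\left(E \right)} = \frac{3}{2} + \frac{1}{2} \left(-5\right) = \frac{3}{2} - \frac{5}{2} = -1$)
$F{\left(b,s \right)} = 3$ ($F{\left(b,s \right)} = \frac{1}{2} \cdot 6 = 3$)
$F{\left(0,L{\left(-5 \right)} \right)} + 40 \left(-158\right) = 3 + 40 \left(-158\right) = 3 - 6320 = -6317$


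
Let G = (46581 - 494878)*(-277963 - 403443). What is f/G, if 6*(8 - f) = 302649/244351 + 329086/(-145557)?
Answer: 1743575741029/65188389683309408916444 ≈ 2.6747e-11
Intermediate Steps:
G = 305472265582 (G = -448297*(-681406) = 305472265582)
f = 1743575741029/213401991042 (f = 8 - (302649/244351 + 329086/(-145557))/6 = 8 - (302649*(1/244351) + 329086*(-1/145557))/6 = 8 - (302649/244351 - 329086/145557)/6 = 8 - 1/6*(-36359812693/35566998507) = 8 + 36359812693/213401991042 = 1743575741029/213401991042 ≈ 8.1704)
f/G = (1743575741029/213401991042)/305472265582 = (1743575741029/213401991042)*(1/305472265582) = 1743575741029/65188389683309408916444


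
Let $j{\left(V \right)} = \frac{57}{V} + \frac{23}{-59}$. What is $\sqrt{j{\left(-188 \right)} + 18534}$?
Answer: $\frac{\sqrt{570049605893}}{5546} \approx 136.14$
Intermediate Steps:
$j{\left(V \right)} = - \frac{23}{59} + \frac{57}{V}$ ($j{\left(V \right)} = \frac{57}{V} + 23 \left(- \frac{1}{59}\right) = \frac{57}{V} - \frac{23}{59} = - \frac{23}{59} + \frac{57}{V}$)
$\sqrt{j{\left(-188 \right)} + 18534} = \sqrt{\left(- \frac{23}{59} + \frac{57}{-188}\right) + 18534} = \sqrt{\left(- \frac{23}{59} + 57 \left(- \frac{1}{188}\right)\right) + 18534} = \sqrt{\left(- \frac{23}{59} - \frac{57}{188}\right) + 18534} = \sqrt{- \frac{7687}{11092} + 18534} = \sqrt{\frac{205571441}{11092}} = \frac{\sqrt{570049605893}}{5546}$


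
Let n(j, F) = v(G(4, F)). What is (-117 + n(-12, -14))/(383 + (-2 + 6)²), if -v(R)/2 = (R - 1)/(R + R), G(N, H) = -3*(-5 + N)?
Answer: -353/1197 ≈ -0.29490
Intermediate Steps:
G(N, H) = 15 - 3*N
v(R) = -(-1 + R)/R (v(R) = -2*(R - 1)/(R + R) = -2*(-1 + R)/(2*R) = -2*(-1 + R)*1/(2*R) = -(-1 + R)/R)
n(j, F) = -⅔ (n(j, F) = (1 - (15 - 3*4))/(15 - 3*4) = (1 - (15 - 12))/(15 - 12) = (1 - 1*3)/3 = (1 - 3)/3 = (⅓)*(-2) = -⅔)
(-117 + n(-12, -14))/(383 + (-2 + 6)²) = (-117 - ⅔)/(383 + (-2 + 6)²) = -353/(3*(383 + 4²)) = -353/(3*(383 + 16)) = -353/3/399 = -353/3*1/399 = -353/1197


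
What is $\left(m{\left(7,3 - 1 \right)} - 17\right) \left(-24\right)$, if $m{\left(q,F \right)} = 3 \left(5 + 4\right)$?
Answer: $-240$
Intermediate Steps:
$m{\left(q,F \right)} = 27$ ($m{\left(q,F \right)} = 3 \cdot 9 = 27$)
$\left(m{\left(7,3 - 1 \right)} - 17\right) \left(-24\right) = \left(27 - 17\right) \left(-24\right) = 10 \left(-24\right) = -240$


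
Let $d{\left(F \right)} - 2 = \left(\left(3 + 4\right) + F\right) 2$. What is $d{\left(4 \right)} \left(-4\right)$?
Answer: $-96$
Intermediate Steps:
$d{\left(F \right)} = 16 + 2 F$ ($d{\left(F \right)} = 2 + \left(\left(3 + 4\right) + F\right) 2 = 2 + \left(7 + F\right) 2 = 2 + \left(14 + 2 F\right) = 16 + 2 F$)
$d{\left(4 \right)} \left(-4\right) = \left(16 + 2 \cdot 4\right) \left(-4\right) = \left(16 + 8\right) \left(-4\right) = 24 \left(-4\right) = -96$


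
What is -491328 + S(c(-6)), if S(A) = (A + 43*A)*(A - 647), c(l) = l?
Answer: -318936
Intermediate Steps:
S(A) = 44*A*(-647 + A) (S(A) = (44*A)*(-647 + A) = 44*A*(-647 + A))
-491328 + S(c(-6)) = -491328 + 44*(-6)*(-647 - 6) = -491328 + 44*(-6)*(-653) = -491328 + 172392 = -318936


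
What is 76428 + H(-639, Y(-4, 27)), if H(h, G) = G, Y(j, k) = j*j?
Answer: 76444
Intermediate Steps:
Y(j, k) = j²
76428 + H(-639, Y(-4, 27)) = 76428 + (-4)² = 76428 + 16 = 76444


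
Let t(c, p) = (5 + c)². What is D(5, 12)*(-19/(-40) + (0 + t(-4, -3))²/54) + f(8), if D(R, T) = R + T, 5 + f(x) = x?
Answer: 12301/1080 ≈ 11.390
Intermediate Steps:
f(x) = -5 + x
D(5, 12)*(-19/(-40) + (0 + t(-4, -3))²/54) + f(8) = (5 + 12)*(-19/(-40) + (0 + (5 - 4)²)²/54) + (-5 + 8) = 17*(-19*(-1/40) + (0 + 1²)²*(1/54)) + 3 = 17*(19/40 + (0 + 1)²*(1/54)) + 3 = 17*(19/40 + 1²*(1/54)) + 3 = 17*(19/40 + 1*(1/54)) + 3 = 17*(19/40 + 1/54) + 3 = 17*(533/1080) + 3 = 9061/1080 + 3 = 12301/1080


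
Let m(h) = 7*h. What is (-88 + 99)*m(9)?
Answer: 693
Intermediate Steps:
(-88 + 99)*m(9) = (-88 + 99)*(7*9) = 11*63 = 693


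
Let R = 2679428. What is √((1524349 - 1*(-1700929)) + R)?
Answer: √5904706 ≈ 2430.0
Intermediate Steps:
√((1524349 - 1*(-1700929)) + R) = √((1524349 - 1*(-1700929)) + 2679428) = √((1524349 + 1700929) + 2679428) = √(3225278 + 2679428) = √5904706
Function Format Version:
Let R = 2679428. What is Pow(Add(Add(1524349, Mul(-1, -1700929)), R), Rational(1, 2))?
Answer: Pow(5904706, Rational(1, 2)) ≈ 2430.0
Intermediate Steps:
Pow(Add(Add(1524349, Mul(-1, -1700929)), R), Rational(1, 2)) = Pow(Add(Add(1524349, Mul(-1, -1700929)), 2679428), Rational(1, 2)) = Pow(Add(Add(1524349, 1700929), 2679428), Rational(1, 2)) = Pow(Add(3225278, 2679428), Rational(1, 2)) = Pow(5904706, Rational(1, 2))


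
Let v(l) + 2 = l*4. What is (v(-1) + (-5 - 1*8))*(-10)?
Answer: 190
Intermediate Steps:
v(l) = -2 + 4*l (v(l) = -2 + l*4 = -2 + 4*l)
(v(-1) + (-5 - 1*8))*(-10) = ((-2 + 4*(-1)) + (-5 - 1*8))*(-10) = ((-2 - 4) + (-5 - 8))*(-10) = (-6 - 13)*(-10) = -19*(-10) = 190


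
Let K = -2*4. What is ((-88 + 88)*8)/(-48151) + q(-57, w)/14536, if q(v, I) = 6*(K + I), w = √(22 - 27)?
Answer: -6/1817 + 3*I*√5/7268 ≈ -0.0033021 + 0.00092298*I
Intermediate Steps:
K = -8
w = I*√5 (w = √(-5) = I*√5 ≈ 2.2361*I)
q(v, I) = -48 + 6*I (q(v, I) = 6*(-8 + I) = -48 + 6*I)
((-88 + 88)*8)/(-48151) + q(-57, w)/14536 = ((-88 + 88)*8)/(-48151) + (-48 + 6*(I*√5))/14536 = (0*8)*(-1/48151) + (-48 + 6*I*√5)*(1/14536) = 0*(-1/48151) + (-6/1817 + 3*I*√5/7268) = 0 + (-6/1817 + 3*I*√5/7268) = -6/1817 + 3*I*√5/7268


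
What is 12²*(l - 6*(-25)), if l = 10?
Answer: 23040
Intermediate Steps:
12²*(l - 6*(-25)) = 12²*(10 - 6*(-25)) = 144*(10 + 150) = 144*160 = 23040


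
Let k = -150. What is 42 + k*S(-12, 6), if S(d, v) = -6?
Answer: 942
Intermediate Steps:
42 + k*S(-12, 6) = 42 - 150*(-6) = 42 + 900 = 942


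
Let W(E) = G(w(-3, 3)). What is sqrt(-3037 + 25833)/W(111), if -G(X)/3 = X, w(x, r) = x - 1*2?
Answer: 2*sqrt(5699)/15 ≈ 10.066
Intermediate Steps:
w(x, r) = -2 + x (w(x, r) = x - 2 = -2 + x)
G(X) = -3*X
W(E) = 15 (W(E) = -3*(-2 - 3) = -3*(-5) = 15)
sqrt(-3037 + 25833)/W(111) = sqrt(-3037 + 25833)/15 = sqrt(22796)*(1/15) = (2*sqrt(5699))*(1/15) = 2*sqrt(5699)/15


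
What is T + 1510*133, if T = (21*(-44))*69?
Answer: 137074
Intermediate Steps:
T = -63756 (T = -924*69 = -63756)
T + 1510*133 = -63756 + 1510*133 = -63756 + 200830 = 137074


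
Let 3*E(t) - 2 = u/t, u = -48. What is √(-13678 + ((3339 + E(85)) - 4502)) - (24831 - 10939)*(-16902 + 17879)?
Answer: -13572484 + I*√965004915/255 ≈ -1.3572e+7 + 121.82*I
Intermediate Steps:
E(t) = ⅔ - 16/t (E(t) = ⅔ + (-48/t)/3 = ⅔ - 16/t)
√(-13678 + ((3339 + E(85)) - 4502)) - (24831 - 10939)*(-16902 + 17879) = √(-13678 + ((3339 + (⅔ - 16/85)) - 4502)) - (24831 - 10939)*(-16902 + 17879) = √(-13678 + ((3339 + (⅔ - 16*1/85)) - 4502)) - 13892*977 = √(-13678 + ((3339 + (⅔ - 16/85)) - 4502)) - 1*13572484 = √(-13678 + ((3339 + 122/255) - 4502)) - 13572484 = √(-13678 + (851567/255 - 4502)) - 13572484 = √(-13678 - 296443/255) - 13572484 = √(-3784333/255) - 13572484 = I*√965004915/255 - 13572484 = -13572484 + I*√965004915/255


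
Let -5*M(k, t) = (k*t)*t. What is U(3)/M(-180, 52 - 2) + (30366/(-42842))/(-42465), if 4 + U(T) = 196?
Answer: 244469279/113705345625 ≈ 0.0021500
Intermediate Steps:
U(T) = 192 (U(T) = -4 + 196 = 192)
M(k, t) = -k*t²/5 (M(k, t) = -k*t*t/5 = -k*t²/5)
U(3)/M(-180, 52 - 2) + (30366/(-42842))/(-42465) = 192/((-⅕*(-180)*(52 - 2)²)) + (30366/(-42842))/(-42465) = 192/((-⅕*(-180)*50²)) + (30366*(-1/42842))*(-1/42465) = 192/((-⅕*(-180)*2500)) - 15183/21421*(-1/42465) = 192/90000 + 5061/303214255 = 192*(1/90000) + 5061/303214255 = 4/1875 + 5061/303214255 = 244469279/113705345625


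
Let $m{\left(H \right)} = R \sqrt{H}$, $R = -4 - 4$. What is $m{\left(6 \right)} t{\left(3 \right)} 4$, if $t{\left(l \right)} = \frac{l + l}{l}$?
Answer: $- 64 \sqrt{6} \approx -156.77$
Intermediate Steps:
$R = -8$
$m{\left(H \right)} = - 8 \sqrt{H}$
$t{\left(l \right)} = 2$ ($t{\left(l \right)} = \frac{2 l}{l} = 2$)
$m{\left(6 \right)} t{\left(3 \right)} 4 = - 8 \sqrt{6} \cdot 2 \cdot 4 = - 16 \sqrt{6} \cdot 4 = - 64 \sqrt{6}$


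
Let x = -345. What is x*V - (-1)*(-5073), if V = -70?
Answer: 19077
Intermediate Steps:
x*V - (-1)*(-5073) = -345*(-70) - (-1)*(-5073) = 24150 - 1*5073 = 24150 - 5073 = 19077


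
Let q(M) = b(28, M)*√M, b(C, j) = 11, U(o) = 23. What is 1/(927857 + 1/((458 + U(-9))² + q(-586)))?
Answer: 24833156966642950/23041618523705762619839 + 11*I*√586/46083237047411525239678 ≈ 1.0778e-6 + 5.7783e-21*I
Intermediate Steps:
q(M) = 11*√M
1/(927857 + 1/((458 + U(-9))² + q(-586))) = 1/(927857 + 1/((458 + 23)² + 11*√(-586))) = 1/(927857 + 1/(481² + 11*(I*√586))) = 1/(927857 + 1/(231361 + 11*I*√586))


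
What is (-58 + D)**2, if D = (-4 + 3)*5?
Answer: 3969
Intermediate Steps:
D = -5 (D = -1*5 = -5)
(-58 + D)**2 = (-58 - 5)**2 = (-63)**2 = 3969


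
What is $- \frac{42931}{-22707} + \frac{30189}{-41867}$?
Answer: $\frac{1111890554}{950673969} \approx 1.1696$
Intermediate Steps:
$- \frac{42931}{-22707} + \frac{30189}{-41867} = \left(-42931\right) \left(- \frac{1}{22707}\right) + 30189 \left(- \frac{1}{41867}\right) = \frac{42931}{22707} - \frac{30189}{41867} = \frac{1111890554}{950673969}$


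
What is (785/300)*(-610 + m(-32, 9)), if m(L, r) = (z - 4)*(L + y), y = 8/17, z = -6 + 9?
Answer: -257323/170 ≈ -1513.7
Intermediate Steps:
z = 3
y = 8/17 (y = 8*(1/17) = 8/17 ≈ 0.47059)
m(L, r) = -8/17 - L (m(L, r) = (3 - 4)*(L + 8/17) = -(8/17 + L) = -8/17 - L)
(785/300)*(-610 + m(-32, 9)) = (785/300)*(-610 + (-8/17 - 1*(-32))) = (785*(1/300))*(-610 + (-8/17 + 32)) = 157*(-610 + 536/17)/60 = (157/60)*(-9834/17) = -257323/170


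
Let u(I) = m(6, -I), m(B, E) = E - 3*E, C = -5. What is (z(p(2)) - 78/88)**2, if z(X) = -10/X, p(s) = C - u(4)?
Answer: 4489/327184 ≈ 0.013720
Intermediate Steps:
m(B, E) = -2*E
u(I) = 2*I (u(I) = -(-2)*I = 2*I)
p(s) = -13 (p(s) = -5 - 2*4 = -5 - 1*8 = -5 - 8 = -13)
(z(p(2)) - 78/88)**2 = (-10/(-13) - 78/88)**2 = (-10*(-1/13) - 78*1/88)**2 = (10/13 - 39/44)**2 = (-67/572)**2 = 4489/327184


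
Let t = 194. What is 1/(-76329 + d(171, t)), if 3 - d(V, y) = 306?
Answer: -1/76632 ≈ -1.3049e-5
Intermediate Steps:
d(V, y) = -303 (d(V, y) = 3 - 1*306 = 3 - 306 = -303)
1/(-76329 + d(171, t)) = 1/(-76329 - 303) = 1/(-76632) = -1/76632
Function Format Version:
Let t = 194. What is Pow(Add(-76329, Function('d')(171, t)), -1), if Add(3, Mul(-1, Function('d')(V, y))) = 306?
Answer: Rational(-1, 76632) ≈ -1.3049e-5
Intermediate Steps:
Function('d')(V, y) = -303 (Function('d')(V, y) = Add(3, Mul(-1, 306)) = Add(3, -306) = -303)
Pow(Add(-76329, Function('d')(171, t)), -1) = Pow(Add(-76329, -303), -1) = Pow(-76632, -1) = Rational(-1, 76632)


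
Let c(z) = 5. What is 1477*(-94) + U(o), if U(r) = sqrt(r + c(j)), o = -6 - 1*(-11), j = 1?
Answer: -138838 + sqrt(10) ≈ -1.3883e+5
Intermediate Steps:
o = 5 (o = -6 + 11 = 5)
U(r) = sqrt(5 + r) (U(r) = sqrt(r + 5) = sqrt(5 + r))
1477*(-94) + U(o) = 1477*(-94) + sqrt(5 + 5) = -138838 + sqrt(10)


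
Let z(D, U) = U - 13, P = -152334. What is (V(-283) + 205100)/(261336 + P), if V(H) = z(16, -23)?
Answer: 102532/54501 ≈ 1.8813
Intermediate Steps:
z(D, U) = -13 + U
V(H) = -36 (V(H) = -13 - 23 = -36)
(V(-283) + 205100)/(261336 + P) = (-36 + 205100)/(261336 - 152334) = 205064/109002 = 205064*(1/109002) = 102532/54501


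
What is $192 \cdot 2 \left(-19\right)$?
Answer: $-7296$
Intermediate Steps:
$192 \cdot 2 \left(-19\right) = 192 \left(-38\right) = -7296$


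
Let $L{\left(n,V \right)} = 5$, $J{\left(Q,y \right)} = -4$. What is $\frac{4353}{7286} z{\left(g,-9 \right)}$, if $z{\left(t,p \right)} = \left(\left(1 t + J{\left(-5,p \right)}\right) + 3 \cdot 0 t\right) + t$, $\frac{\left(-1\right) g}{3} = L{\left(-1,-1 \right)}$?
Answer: $- \frac{74001}{3643} \approx -20.313$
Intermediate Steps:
$g = -15$ ($g = \left(-3\right) 5 = -15$)
$z{\left(t,p \right)} = -4 + 2 t$ ($z{\left(t,p \right)} = \left(\left(1 t - 4\right) + 3 \cdot 0 t\right) + t = \left(\left(t - 4\right) + 0 t\right) + t = \left(\left(-4 + t\right) + 0\right) + t = \left(-4 + t\right) + t = -4 + 2 t$)
$\frac{4353}{7286} z{\left(g,-9 \right)} = \frac{4353}{7286} \left(-4 + 2 \left(-15\right)\right) = 4353 \cdot \frac{1}{7286} \left(-4 - 30\right) = \frac{4353}{7286} \left(-34\right) = - \frac{74001}{3643}$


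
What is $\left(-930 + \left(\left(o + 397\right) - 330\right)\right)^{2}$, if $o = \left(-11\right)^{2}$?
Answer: $550564$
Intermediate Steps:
$o = 121$
$\left(-930 + \left(\left(o + 397\right) - 330\right)\right)^{2} = \left(-930 + \left(\left(121 + 397\right) - 330\right)\right)^{2} = \left(-930 + \left(518 - 330\right)\right)^{2} = \left(-930 + 188\right)^{2} = \left(-742\right)^{2} = 550564$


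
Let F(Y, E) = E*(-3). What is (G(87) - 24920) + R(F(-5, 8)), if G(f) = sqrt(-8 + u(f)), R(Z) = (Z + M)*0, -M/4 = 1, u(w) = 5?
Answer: -24920 + I*sqrt(3) ≈ -24920.0 + 1.732*I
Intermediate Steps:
M = -4 (M = -4*1 = -4)
F(Y, E) = -3*E
R(Z) = 0 (R(Z) = (Z - 4)*0 = (-4 + Z)*0 = 0)
G(f) = I*sqrt(3) (G(f) = sqrt(-8 + 5) = sqrt(-3) = I*sqrt(3))
(G(87) - 24920) + R(F(-5, 8)) = (I*sqrt(3) - 24920) + 0 = (-24920 + I*sqrt(3)) + 0 = -24920 + I*sqrt(3)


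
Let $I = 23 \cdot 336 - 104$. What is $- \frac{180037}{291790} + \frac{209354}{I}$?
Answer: $\frac{14928700393}{556151740} \approx 26.843$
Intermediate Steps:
$I = 7624$ ($I = 7728 - 104 = 7624$)
$- \frac{180037}{291790} + \frac{209354}{I} = - \frac{180037}{291790} + \frac{209354}{7624} = \left(-180037\right) \frac{1}{291790} + 209354 \cdot \frac{1}{7624} = - \frac{180037}{291790} + \frac{104677}{3812} = \frac{14928700393}{556151740}$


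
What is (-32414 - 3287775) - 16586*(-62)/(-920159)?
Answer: -3055102818383/920159 ≈ -3.3202e+6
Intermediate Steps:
(-32414 - 3287775) - 16586*(-62)/(-920159) = -3320189 + 1028332*(-1/920159) = -3320189 - 1028332/920159 = -3055102818383/920159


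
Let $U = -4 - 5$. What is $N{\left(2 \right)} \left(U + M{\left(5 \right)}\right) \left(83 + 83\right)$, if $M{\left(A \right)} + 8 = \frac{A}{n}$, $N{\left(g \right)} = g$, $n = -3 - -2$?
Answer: $-7304$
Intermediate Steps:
$n = -1$ ($n = -3 + 2 = -1$)
$M{\left(A \right)} = -8 - A$ ($M{\left(A \right)} = -8 + \frac{A}{-1} = -8 + A \left(-1\right) = -8 - A$)
$U = -9$ ($U = -4 - 5 = -9$)
$N{\left(2 \right)} \left(U + M{\left(5 \right)}\right) \left(83 + 83\right) = 2 \left(-9 - 13\right) \left(83 + 83\right) = 2 \left(-9 - 13\right) 166 = 2 \left(-22\right) 166 = \left(-44\right) 166 = -7304$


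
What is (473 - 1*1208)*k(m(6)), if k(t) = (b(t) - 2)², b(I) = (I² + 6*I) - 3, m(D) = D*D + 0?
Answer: -1669221015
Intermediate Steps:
m(D) = D² (m(D) = D² + 0 = D²)
b(I) = -3 + I² + 6*I
k(t) = (-5 + t² + 6*t)² (k(t) = ((-3 + t² + 6*t) - 2)² = (-5 + t² + 6*t)²)
(473 - 1*1208)*k(m(6)) = (473 - 1*1208)*(-5 + (6²)² + 6*6²)² = (473 - 1208)*(-5 + 36² + 6*36)² = -735*(-5 + 1296 + 216)² = -735*1507² = -735*2271049 = -1669221015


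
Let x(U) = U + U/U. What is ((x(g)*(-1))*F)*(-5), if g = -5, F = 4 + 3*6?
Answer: -440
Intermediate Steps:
F = 22 (F = 4 + 18 = 22)
x(U) = 1 + U (x(U) = U + 1 = 1 + U)
((x(g)*(-1))*F)*(-5) = (((1 - 5)*(-1))*22)*(-5) = (-4*(-1)*22)*(-5) = (4*22)*(-5) = 88*(-5) = -440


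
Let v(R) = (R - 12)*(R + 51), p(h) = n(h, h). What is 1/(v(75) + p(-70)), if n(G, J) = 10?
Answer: 1/7948 ≈ 0.00012582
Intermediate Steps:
p(h) = 10
v(R) = (-12 + R)*(51 + R)
1/(v(75) + p(-70)) = 1/((-612 + 75² + 39*75) + 10) = 1/((-612 + 5625 + 2925) + 10) = 1/(7938 + 10) = 1/7948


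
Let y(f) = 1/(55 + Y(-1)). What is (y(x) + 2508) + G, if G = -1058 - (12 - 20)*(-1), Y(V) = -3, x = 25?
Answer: 74985/52 ≈ 1442.0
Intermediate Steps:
G = -1066 (G = -1058 - (-8)*(-1) = -1058 - 1*8 = -1058 - 8 = -1066)
y(f) = 1/52 (y(f) = 1/(55 - 3) = 1/52)
(y(x) + 2508) + G = (1/52 + 2508) - 1066 = 130417/52 - 1066 = 74985/52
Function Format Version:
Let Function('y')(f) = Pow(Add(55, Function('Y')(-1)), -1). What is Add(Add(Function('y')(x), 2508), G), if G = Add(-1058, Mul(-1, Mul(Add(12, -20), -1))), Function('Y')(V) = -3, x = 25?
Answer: Rational(74985, 52) ≈ 1442.0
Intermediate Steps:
G = -1066 (G = Add(-1058, Mul(-1, Mul(-8, -1))) = Add(-1058, Mul(-1, 8)) = Add(-1058, -8) = -1066)
Function('y')(f) = Rational(1, 52) (Function('y')(f) = Pow(Add(55, -3), -1) = Pow(52, -1) = Rational(1, 52))
Add(Add(Function('y')(x), 2508), G) = Add(Add(Rational(1, 52), 2508), -1066) = Add(Rational(130417, 52), -1066) = Rational(74985, 52)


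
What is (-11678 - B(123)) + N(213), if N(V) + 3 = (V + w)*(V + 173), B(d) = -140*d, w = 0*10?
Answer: 87757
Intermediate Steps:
w = 0
N(V) = -3 + V*(173 + V) (N(V) = -3 + (V + 0)*(V + 173) = -3 + V*(173 + V))
(-11678 - B(123)) + N(213) = (-11678 - (-140)*123) + (-3 + 213² + 173*213) = (-11678 - 1*(-17220)) + (-3 + 45369 + 36849) = (-11678 + 17220) + 82215 = 5542 + 82215 = 87757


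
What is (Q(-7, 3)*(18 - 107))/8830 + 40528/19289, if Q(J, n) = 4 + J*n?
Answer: 387046497/170321870 ≈ 2.2724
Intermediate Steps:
(Q(-7, 3)*(18 - 107))/8830 + 40528/19289 = ((4 - 7*3)*(18 - 107))/8830 + 40528/19289 = ((4 - 21)*(-89))*(1/8830) + 40528*(1/19289) = -17*(-89)*(1/8830) + 40528/19289 = 1513*(1/8830) + 40528/19289 = 1513/8830 + 40528/19289 = 387046497/170321870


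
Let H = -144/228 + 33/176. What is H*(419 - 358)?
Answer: -8235/304 ≈ -27.089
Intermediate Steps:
H = -135/304 (H = -144*1/228 + 33*(1/176) = -12/19 + 3/16 = -135/304 ≈ -0.44408)
H*(419 - 358) = -135*(419 - 358)/304 = -135/304*61 = -8235/304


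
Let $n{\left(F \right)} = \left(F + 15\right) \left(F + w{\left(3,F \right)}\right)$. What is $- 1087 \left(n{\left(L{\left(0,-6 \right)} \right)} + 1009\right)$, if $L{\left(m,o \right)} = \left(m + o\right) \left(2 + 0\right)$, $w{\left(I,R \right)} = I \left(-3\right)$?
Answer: $-1028302$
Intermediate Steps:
$w{\left(I,R \right)} = - 3 I$
$L{\left(m,o \right)} = 2 m + 2 o$ ($L{\left(m,o \right)} = \left(m + o\right) 2 = 2 m + 2 o$)
$n{\left(F \right)} = \left(-9 + F\right) \left(15 + F\right)$ ($n{\left(F \right)} = \left(F + 15\right) \left(F - 9\right) = \left(15 + F\right) \left(F - 9\right) = \left(15 + F\right) \left(-9 + F\right) = \left(-9 + F\right) \left(15 + F\right)$)
$- 1087 \left(n{\left(L{\left(0,-6 \right)} \right)} + 1009\right) = - 1087 \left(\left(-135 + \left(2 \cdot 0 + 2 \left(-6\right)\right)^{2} + 6 \left(2 \cdot 0 + 2 \left(-6\right)\right)\right) + 1009\right) = - 1087 \left(\left(-135 + \left(0 - 12\right)^{2} + 6 \left(0 - 12\right)\right) + 1009\right) = - 1087 \left(\left(-135 + \left(-12\right)^{2} + 6 \left(-12\right)\right) + 1009\right) = - 1087 \left(\left(-135 + 144 - 72\right) + 1009\right) = - 1087 \left(-63 + 1009\right) = \left(-1087\right) 946 = -1028302$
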